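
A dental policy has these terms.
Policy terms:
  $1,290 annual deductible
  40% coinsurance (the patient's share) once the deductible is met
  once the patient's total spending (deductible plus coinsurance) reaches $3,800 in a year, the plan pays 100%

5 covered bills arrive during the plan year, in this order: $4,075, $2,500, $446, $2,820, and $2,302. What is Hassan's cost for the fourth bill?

Claim 1 — $4,075: deductible takes $1,290, $2,785 remains; patient's 40% is $1,114. Cost to patient: $2,404. OOP to date $2,404.
Claim 2 — $2,500: deductible met; 40% of $2,500 = $1,000. Patient pays $1,000; OOP now $3,404.
Claim 3 — $446: deductible met; 40% of $446 = $178.40. Cost to patient: $178.40. OOP to date $3,582.40.
Claim 4 — $2,820: 40% coinsurance on $2,820 = $1,128. Adding that to $3,582.40 gives $4,710.40, past the $3,800 cap; patient pays only $3,800 − $3,582.40 = $217.60.

$217.60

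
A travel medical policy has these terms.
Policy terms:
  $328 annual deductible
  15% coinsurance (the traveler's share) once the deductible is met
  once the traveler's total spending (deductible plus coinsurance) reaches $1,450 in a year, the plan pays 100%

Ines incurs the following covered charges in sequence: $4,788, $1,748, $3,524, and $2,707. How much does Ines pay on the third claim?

$190.80

Claim 1 — $4,788: deductible takes $328, $4,460 remains; 15% of $4,460 = $669. Traveler pays $997; OOP now $997.
Claim 2 — $1,748: 15% coinsurance on $1,748 = $262.20. Cost to traveler: $262.20. OOP to date $1,259.20.
Claim 3 — $3,524: 15% coinsurance on $3,524 = $528.60. OOP would hit $1,787.80 > $1,450, so the cap limits the traveler to $1,450 − $1,259.20 = $190.80.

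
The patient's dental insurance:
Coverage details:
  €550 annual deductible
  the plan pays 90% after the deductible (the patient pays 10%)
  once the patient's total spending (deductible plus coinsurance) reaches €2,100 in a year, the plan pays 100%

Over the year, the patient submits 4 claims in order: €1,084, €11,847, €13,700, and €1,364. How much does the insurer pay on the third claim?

#1 (€1,084): €550 to deductible, leaving €534; patient's 10% is €53.40. Cost to patient: €603.40. OOP to date €603.40. Insurer: €1,084 − €603.40 = €480.60.
#2 (€11,847): deductible already satisfied, so patient's share is 10% × €11,847 = €1,184.70. Cost to patient: €1,184.70. OOP to date €1,788.10. Plan pays €11,847 − €1,184.70 = €10,662.30.
#3 (€13,700): deductible already satisfied, so patient's share is 10% × €13,700 = €1,370. OOP would hit €3,158.10 > €2,100, so the cap limits the patient to €2,100 − €1,788.10 = €311.90. Insurer: €13,700 − €311.90 = €13,388.10.

€13,388.10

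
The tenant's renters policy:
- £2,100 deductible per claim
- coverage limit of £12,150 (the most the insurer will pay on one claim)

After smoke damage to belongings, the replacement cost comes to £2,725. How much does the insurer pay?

£625

Less the £2,100 deductible: £2,725 − £2,100 = £625.
£625 ≤ £12,150, so the limit doesn't bind; insurer pays £625.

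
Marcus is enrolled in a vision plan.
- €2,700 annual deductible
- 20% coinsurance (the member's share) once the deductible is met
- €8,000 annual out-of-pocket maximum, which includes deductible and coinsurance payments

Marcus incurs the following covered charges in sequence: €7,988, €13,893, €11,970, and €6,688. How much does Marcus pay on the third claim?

€1,463.80

Claim 1 — €7,988: €2,700 finishes the deductible; €5,288 goes to coinsurance; member's 20% is €1,057.60. Member pays €3,757.60; OOP now €3,757.60.
Claim 2 — €13,893: deductible met; 20% of €13,893 = €2,778.60. Member pays €2,778.60; OOP now €6,536.20.
Claim 3 — €11,970: deductible already satisfied, so member's share is 20% × €11,970 = €2,394. OOP would hit €8,930.20 > €8,000, so the cap limits the member to €8,000 − €6,536.20 = €1,463.80.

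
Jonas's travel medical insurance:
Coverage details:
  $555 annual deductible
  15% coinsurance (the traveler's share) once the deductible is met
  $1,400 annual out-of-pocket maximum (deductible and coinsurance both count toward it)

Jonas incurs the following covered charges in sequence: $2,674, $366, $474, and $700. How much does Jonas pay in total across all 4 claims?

Claim 1 ($2,674): deductible takes $555, $2,119 remains; 15% of $2,119 = $317.85. Traveler pays $872.85; OOP now $872.85.
Claim 2 ($366): deductible met; 15% of $366 = $54.90. Traveler pays $54.90; OOP now $927.75.
Claim 3 ($474): deductible already satisfied, so traveler's share is 15% × $474 = $71.10. Traveler pays $71.10; OOP now $998.85.
Claim 4 ($700): deductible met; 15% of $700 = $105. Traveler pays $105; OOP now $1,103.85.
Total paid by the traveler: $872.85 + $54.90 + $71.10 + $105 = $1,103.85.

$1,103.85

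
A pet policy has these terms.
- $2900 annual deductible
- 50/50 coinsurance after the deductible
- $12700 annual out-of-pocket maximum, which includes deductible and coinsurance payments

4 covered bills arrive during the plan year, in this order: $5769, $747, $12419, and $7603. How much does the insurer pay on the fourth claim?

Claim 1 ($5769): $2900 to deductible, leaving $2869; 50% of $2869 = $1434.50. Owner owes $4334.50 (running OOP $4334.50). Insurer: $5769 − $4334.50 = $1434.50.
Claim 2 ($747): 50% coinsurance on $747 = $373.50. Owner pays $373.50; OOP now $4708. Insurer: $747 − $373.50 = $373.50.
Claim 3 ($12419): deductible already satisfied, so owner's share is 50% × $12419 = $6209.50. Owner pays $6209.50; OOP now $10917.50. Insurer: $12419 − $6209.50 = $6209.50.
Claim 4 ($7603): deductible met; 50% of $7603 = $3801.50. OOP would hit $14719 > $12700, so the cap limits the owner to $12700 − $10917.50 = $1782.50. Plan pays $7603 − $1782.50 = $5820.50.

$5820.50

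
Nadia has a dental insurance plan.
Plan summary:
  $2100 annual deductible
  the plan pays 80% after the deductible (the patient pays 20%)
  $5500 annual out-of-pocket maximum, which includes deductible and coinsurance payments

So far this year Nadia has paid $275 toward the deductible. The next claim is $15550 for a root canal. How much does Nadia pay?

$275 of the $2100 deductible is already met, leaving $1825.
After the $1825 deductible portion, $15550 − $1825 = $13725 is subject to coinsurance.
20% of $13725 = $2745 falls to the patient.
So the patient owes $1825 + $2745 = $4570 before any cap.
Total out-of-pocket so far would be $275 + $4570 = $4845, below the $5500 cap — no reduction.

$4570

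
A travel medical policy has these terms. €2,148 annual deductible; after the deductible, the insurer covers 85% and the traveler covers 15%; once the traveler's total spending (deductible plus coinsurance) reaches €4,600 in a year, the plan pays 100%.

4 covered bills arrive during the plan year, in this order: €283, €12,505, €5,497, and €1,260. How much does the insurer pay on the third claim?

€4,672.45

#1 (€283): entire amount goes to the deductible. Cost to traveler: €283. OOP to date €283. Plan pays €283 − €283 = €0.
#2 (€12,505): €1,865 finishes the deductible; €10,640 goes to coinsurance; traveler's 15% is €1,596. Traveler owes €3,461 (running OOP €3,744). Plan pays €12,505 − €3,461 = €9,044.
#3 (€5,497): deductible already satisfied, so traveler's share is 15% × €5,497 = €824.55. Cost to traveler: €824.55. OOP to date €4,568.55. Insurer: €5,497 − €824.55 = €4,672.45.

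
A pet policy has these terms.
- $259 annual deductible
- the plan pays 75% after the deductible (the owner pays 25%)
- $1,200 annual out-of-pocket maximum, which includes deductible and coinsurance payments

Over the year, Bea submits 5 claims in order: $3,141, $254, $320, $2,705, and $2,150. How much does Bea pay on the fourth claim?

Bill 1, $3,141: deductible takes $259, $2,882 remains; owner's 25% is $720.50. Cost to owner: $979.50. OOP to date $979.50.
Bill 2, $254: 25% coinsurance on $254 = $63.50. Owner pays $63.50; OOP now $1,043.
Bill 3, $320: 25% coinsurance on $320 = $80. Cost to owner: $80. OOP to date $1,123.
Bill 4, $2,705: deductible met; 25% of $2,705 = $676.25. That would push OOP to $1,799.25, over the $1,200 cap, so owner pays $1,200 − $1,123 = $77.

$77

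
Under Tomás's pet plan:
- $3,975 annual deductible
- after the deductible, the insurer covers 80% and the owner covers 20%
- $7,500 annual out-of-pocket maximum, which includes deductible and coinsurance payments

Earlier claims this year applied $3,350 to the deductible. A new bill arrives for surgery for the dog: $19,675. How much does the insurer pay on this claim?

$15,525

$3,350 of the $3,975 deductible is already met, leaving $625.
The remaining $19,050 (= $19,675 − $625) moves to coinsurance.
20% of $19,050 = $3,810 falls to the owner.
That puts the owner's cost at $625 + $3,810 = $4,435 before any cap.
Year-to-date out-of-pocket would reach $3,350 + $4,435 = $7,785, above the $7,500 maximum, so the owner pays only $7,500 − $3,350 = $4,150.
The plan picks up $19,675 − $4,150 = $15,525.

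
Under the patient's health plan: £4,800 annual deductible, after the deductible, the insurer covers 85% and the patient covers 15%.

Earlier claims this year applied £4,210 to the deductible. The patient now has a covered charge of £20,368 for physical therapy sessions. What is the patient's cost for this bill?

Deductible still to meet: £4,800 − £4,210 = £590.
The remaining £19,778 (= £20,368 − £590) moves to coinsurance.
Coinsurance: £19,778 × 15% = £2,966.70.
So the patient owes £590 + £2,966.70 = £3,556.70.

£3,556.70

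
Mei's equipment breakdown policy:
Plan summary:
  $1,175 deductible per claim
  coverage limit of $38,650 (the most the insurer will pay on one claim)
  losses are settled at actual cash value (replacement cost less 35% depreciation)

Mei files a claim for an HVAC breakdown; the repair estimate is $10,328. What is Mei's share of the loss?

At 35% depreciation, ACV = $10,328 − $3,614.80 = $6,713.20.
Less the $1,175 deductible: $6,713.20 − $1,175 = $5,538.20.
$5,538.20 is within the $38,650 limit, so the insurer pays $5,538.20.
Business owner's share is the uncovered remainder: $10,328 − $5,538.20 = $4,789.80.

$4,789.80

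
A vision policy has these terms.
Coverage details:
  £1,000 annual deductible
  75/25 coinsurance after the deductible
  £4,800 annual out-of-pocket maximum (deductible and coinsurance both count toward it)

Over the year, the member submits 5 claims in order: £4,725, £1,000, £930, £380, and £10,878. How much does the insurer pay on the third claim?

£697.50

#1 (£4,725): £1,000 to deductible, leaving £3,725; member's 25% is £931.25. Member pays £1,931.25; OOP now £1,931.25. Insurer: £4,725 − £1,931.25 = £2,793.75.
#2 (£1,000): deductible already satisfied, so member's share is 25% × £1,000 = £250. Member owes £250 (running OOP £2,181.25). Plan pays £1,000 − £250 = £750.
#3 (£930): 25% coinsurance on £930 = £232.50. Member owes £232.50 (running OOP £2,413.75). Plan pays £930 − £232.50 = £697.50.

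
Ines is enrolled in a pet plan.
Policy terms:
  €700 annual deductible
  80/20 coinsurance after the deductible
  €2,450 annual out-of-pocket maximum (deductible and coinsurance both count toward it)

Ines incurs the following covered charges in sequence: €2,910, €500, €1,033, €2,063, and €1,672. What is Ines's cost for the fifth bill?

Claim 1 — €2,910: deductible takes €700, €2,210 remains; coinsurance €2,210 × 20% = €442. Owner owes €1,142 (running OOP €1,142).
Claim 2 — €500: deductible already satisfied, so owner's share is 20% × €500 = €100. Owner pays €100; OOP now €1,242.
Claim 3 — €1,033: deductible already satisfied, so owner's share is 20% × €1,033 = €206.60. Owner owes €206.60 (running OOP €1,448.60).
Claim 4 — €2,063: deductible met; 20% of €2,063 = €412.60. Cost to owner: €412.60. OOP to date €1,861.20.
Claim 5 — €1,672: 20% coinsurance on €1,672 = €334.40. Owner pays €334.40; OOP now €2,195.60.

€334.40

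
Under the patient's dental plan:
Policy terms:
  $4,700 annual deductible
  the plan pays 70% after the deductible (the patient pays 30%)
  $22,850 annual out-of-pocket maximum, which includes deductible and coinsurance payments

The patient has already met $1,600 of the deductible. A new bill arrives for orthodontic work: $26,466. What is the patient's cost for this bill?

Remaining deductible: $4,700 − $1,600 = $3,100.
After the $3,100 deductible portion, $26,466 − $3,100 = $23,366 is subject to coinsurance.
Coinsurance: $23,366 × 30% = $7,009.80.
So the patient owes $3,100 + $7,009.80 = $10,109.80 before any cap.
Total out-of-pocket so far would be $1,600 + $10,109.80 = $11,709.80, below the $22,850 cap — no reduction.

$10,109.80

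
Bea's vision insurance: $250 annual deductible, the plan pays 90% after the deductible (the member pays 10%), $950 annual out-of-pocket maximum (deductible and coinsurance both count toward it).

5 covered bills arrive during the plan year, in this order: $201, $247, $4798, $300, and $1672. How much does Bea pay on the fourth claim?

Bill 1, $201: all of it applies to the deductible. Member pays $201; OOP now $201.
Bill 2, $247: $49 finishes the deductible; $198 goes to coinsurance; member's 10% is $19.80. Member owes $68.80 (running OOP $269.80).
Bill 3, $4798: 10% coinsurance on $4798 = $479.80. Member owes $479.80 (running OOP $749.60).
Bill 4, $300: deductible already satisfied, so member's share is 10% × $300 = $30. Cost to member: $30. OOP to date $779.60.

$30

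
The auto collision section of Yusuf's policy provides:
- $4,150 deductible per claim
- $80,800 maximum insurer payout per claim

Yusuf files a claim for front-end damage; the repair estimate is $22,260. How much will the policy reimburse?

Less the $4,150 deductible: $22,260 − $4,150 = $18,110.
$18,110 ≤ $80,800, so the limit doesn't bind; insurer pays $18,110.

$18,110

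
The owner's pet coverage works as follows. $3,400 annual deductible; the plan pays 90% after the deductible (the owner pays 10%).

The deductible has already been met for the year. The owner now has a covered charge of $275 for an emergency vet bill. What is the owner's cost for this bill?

With the deductible met, the entire $275 is subject to coinsurance.
Owner's 10% share of $275 is $27.50.

$27.50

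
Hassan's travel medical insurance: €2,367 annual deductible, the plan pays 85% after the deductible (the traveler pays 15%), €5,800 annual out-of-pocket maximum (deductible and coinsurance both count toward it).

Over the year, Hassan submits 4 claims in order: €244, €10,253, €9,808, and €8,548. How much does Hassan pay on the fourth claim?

Claim 1 — €244: fully absorbed by the deductible. Cost to traveler: €244. OOP to date €244.
Claim 2 — €10,253: deductible takes €2,123, €8,130 remains; coinsurance €8,130 × 15% = €1,219.50. Traveler pays €3,342.50; OOP now €3,586.50.
Claim 3 — €9,808: deductible met; 15% of €9,808 = €1,471.20. Traveler pays €1,471.20; OOP now €5,057.70.
Claim 4 — €8,548: 15% coinsurance on €8,548 = €1,282.20. That would push OOP to €6,339.90, over the €5,800 cap, so traveler pays €5,800 − €5,057.70 = €742.30.

€742.30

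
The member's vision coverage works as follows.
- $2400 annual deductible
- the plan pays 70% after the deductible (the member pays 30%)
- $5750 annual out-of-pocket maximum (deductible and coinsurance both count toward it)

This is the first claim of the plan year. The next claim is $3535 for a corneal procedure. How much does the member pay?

Nothing has been paid toward the $2400 deductible, so the first $2400 of this charge is applied there.
That leaves $3535 − $2400 = $1135 for coinsurance.
Member's 30% share of $1135 is $340.50.
That puts the member's cost at $2400 + $340.50 = $2740.50 before any cap.
Year-to-date out-of-pocket becomes $0 + $2740.50 = $2740.50, still under the $5750 maximum, so no cap applies.

$2740.50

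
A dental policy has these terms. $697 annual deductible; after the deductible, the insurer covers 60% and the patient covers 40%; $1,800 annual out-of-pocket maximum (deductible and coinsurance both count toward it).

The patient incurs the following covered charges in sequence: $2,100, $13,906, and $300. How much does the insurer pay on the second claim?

Claim 1 — $2,100: $697 to deductible, leaving $1,403; coinsurance $1,403 × 40% = $561.20. Patient pays $1,258.20; OOP now $1,258.20. Plan pays $2,100 − $1,258.20 = $841.80.
Claim 2 — $13,906: deductible met; 40% of $13,906 = $5,562.40. OOP would hit $6,820.60 > $1,800, so the cap limits the patient to $1,800 − $1,258.20 = $541.80. Insurer: $13,906 − $541.80 = $13,364.20.

$13,364.20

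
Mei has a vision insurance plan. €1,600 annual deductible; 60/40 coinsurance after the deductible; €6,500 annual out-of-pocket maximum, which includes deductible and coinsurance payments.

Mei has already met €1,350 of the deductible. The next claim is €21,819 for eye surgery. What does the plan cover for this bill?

€1,350 of the €1,600 deductible is already met, leaving €250.
The remaining €21,569 (= €21,819 − €250) moves to coinsurance.
Member's 40% share of €21,569 is €8,627.60.
That puts the member's cost at €250 + €8,627.60 = €8,877.60 before any cap.
That would bring total out-of-pocket to €10,227.60, past the €6,500 cap. The member is capped at €6,500 − €1,350 = €5,150 on this claim.
Insurer pays the balance: €21,819 − €5,150 = €16,669.

€16,669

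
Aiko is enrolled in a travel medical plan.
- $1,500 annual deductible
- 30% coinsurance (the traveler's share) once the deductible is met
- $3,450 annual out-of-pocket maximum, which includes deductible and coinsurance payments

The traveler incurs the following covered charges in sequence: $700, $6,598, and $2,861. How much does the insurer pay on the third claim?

#1 ($700): fully absorbed by the deductible. Traveler owes $700 (running OOP $700). Insurer: $700 − $700 = $0.
#2 ($6,598): $800 finishes the deductible; $5,798 goes to coinsurance; traveler's 30% is $1,739.40. Cost to traveler: $2,539.40. OOP to date $3,239.40. Insurer: $6,598 − $2,539.40 = $4,058.60.
#3 ($2,861): deductible met; 30% of $2,861 = $858.30. That would push OOP to $4,097.70, over the $3,450 cap, so traveler pays $3,450 − $3,239.40 = $210.60. Insurer: $2,861 − $210.60 = $2,650.40.

$2,650.40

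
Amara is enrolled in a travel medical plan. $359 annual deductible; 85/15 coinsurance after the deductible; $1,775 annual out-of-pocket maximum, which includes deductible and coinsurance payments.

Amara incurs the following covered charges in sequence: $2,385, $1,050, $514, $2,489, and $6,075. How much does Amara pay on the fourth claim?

$373.35

Claim 1 ($2,385): $359 to deductible, leaving $2,026; coinsurance $2,026 × 15% = $303.90. Cost to traveler: $662.90. OOP to date $662.90.
Claim 2 ($1,050): deductible already satisfied, so traveler's share is 15% × $1,050 = $157.50. Cost to traveler: $157.50. OOP to date $820.40.
Claim 3 ($514): deductible met; 15% of $514 = $77.10. Traveler owes $77.10 (running OOP $897.50).
Claim 4 ($2,489): deductible met; 15% of $2,489 = $373.35. Cost to traveler: $373.35. OOP to date $1,270.85.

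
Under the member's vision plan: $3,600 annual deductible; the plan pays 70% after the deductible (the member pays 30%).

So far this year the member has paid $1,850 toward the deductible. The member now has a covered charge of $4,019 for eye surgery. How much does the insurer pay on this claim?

$1,850 of the $3,600 deductible is already met, leaving $1,750.
That leaves $4,019 − $1,750 = $2,269 for coinsurance.
Member's 30% share of $2,269 is $680.70.
That puts the member's cost at $1,750 + $680.70 = $2,430.70.
The insurer covers the remainder: $4,019 − $2,430.70 = $1,588.30.

$1,588.30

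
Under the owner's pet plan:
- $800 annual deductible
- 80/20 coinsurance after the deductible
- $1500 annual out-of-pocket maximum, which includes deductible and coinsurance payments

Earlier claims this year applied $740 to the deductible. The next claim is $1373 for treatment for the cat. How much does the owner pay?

$322.60

Remaining deductible: $800 − $740 = $60.
The remaining $1313 (= $1373 − $60) moves to coinsurance.
Coinsurance: $1313 × 20% = $262.60.
That puts the owner's cost at $60 + $262.60 = $322.60 before any cap.
Year-to-date out-of-pocket becomes $740 + $322.60 = $1062.60, still under the $1500 maximum, so no cap applies.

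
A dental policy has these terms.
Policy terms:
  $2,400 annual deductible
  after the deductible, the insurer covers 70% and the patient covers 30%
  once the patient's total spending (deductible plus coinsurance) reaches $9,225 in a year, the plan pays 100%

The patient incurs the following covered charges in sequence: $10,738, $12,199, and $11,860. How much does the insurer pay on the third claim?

Bill 1, $10,738: deductible takes $2,400, $8,338 remains; coinsurance $8,338 × 30% = $2,501.40. Cost to patient: $4,901.40. OOP to date $4,901.40. Insurer: $10,738 − $4,901.40 = $5,836.60.
Bill 2, $12,199: 30% coinsurance on $12,199 = $3,659.70. Patient owes $3,659.70 (running OOP $8,561.10). Plan pays $12,199 − $3,659.70 = $8,539.30.
Bill 3, $11,860: 30% coinsurance on $11,860 = $3,558. OOP would hit $12,119.10 > $9,225, so the cap limits the patient to $9,225 − $8,561.10 = $663.90. Insurer: $11,860 − $663.90 = $11,196.10.

$11,196.10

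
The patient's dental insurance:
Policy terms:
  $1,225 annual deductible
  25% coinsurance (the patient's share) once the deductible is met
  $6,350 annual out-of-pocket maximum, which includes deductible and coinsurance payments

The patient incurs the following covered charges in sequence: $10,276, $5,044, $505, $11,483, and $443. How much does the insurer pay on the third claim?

#1 ($10,276): $1,225 finishes the deductible; $9,051 goes to coinsurance; patient's 25% is $2,262.75. Cost to patient: $3,487.75. OOP to date $3,487.75. Plan pays $10,276 − $3,487.75 = $6,788.25.
#2 ($5,044): 25% coinsurance on $5,044 = $1,261. Patient owes $1,261 (running OOP $4,748.75). Insurer: $5,044 − $1,261 = $3,783.
#3 ($505): deductible already satisfied, so patient's share is 25% × $505 = $126.25. Cost to patient: $126.25. OOP to date $4,875. Insurer: $505 − $126.25 = $378.75.

$378.75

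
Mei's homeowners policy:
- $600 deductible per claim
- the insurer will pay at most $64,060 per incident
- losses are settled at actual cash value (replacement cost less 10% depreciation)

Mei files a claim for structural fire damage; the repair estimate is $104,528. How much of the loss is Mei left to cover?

Actual cash value after 10% depreciation: $104,528 × 90% = $94,075.20.
After the deductible, $94,075.20 − $600 = $93,475.20 remains.
Since $93,475.20 > $64,060, the payout is capped at $64,060.
Homeowner's share is the uncovered remainder: $104,528 − $64,060 = $40,468.

$40,468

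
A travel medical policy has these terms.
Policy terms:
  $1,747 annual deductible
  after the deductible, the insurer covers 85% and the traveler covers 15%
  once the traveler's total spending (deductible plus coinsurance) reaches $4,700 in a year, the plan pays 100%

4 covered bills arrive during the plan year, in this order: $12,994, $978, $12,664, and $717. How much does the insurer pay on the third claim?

$11,544.75

Claim 1 ($12,994): $1,747 to deductible, leaving $11,247; coinsurance $11,247 × 15% = $1,687.05. Traveler pays $3,434.05; OOP now $3,434.05. Plan pays $12,994 − $3,434.05 = $9,559.95.
Claim 2 ($978): 15% coinsurance on $978 = $146.70. Traveler owes $146.70 (running OOP $3,580.75). Plan pays $978 − $146.70 = $831.30.
Claim 3 ($12,664): 15% coinsurance on $12,664 = $1,899.60. That would push OOP to $5,480.35, over the $4,700 cap, so traveler pays $4,700 − $3,580.75 = $1,119.25. Insurer: $12,664 − $1,119.25 = $11,544.75.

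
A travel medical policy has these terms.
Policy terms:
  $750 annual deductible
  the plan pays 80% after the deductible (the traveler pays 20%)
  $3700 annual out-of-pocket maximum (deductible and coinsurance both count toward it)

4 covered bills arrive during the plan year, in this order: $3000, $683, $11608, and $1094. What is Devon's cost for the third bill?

#1 ($3000): $750 to deductible, leaving $2250; coinsurance $2250 × 20% = $450. Traveler pays $1200; OOP now $1200.
#2 ($683): 20% coinsurance on $683 = $136.60. Traveler owes $136.60 (running OOP $1336.60).
#3 ($11608): 20% coinsurance on $11608 = $2321.60. Cost to traveler: $2321.60. OOP to date $3658.20.

$2321.60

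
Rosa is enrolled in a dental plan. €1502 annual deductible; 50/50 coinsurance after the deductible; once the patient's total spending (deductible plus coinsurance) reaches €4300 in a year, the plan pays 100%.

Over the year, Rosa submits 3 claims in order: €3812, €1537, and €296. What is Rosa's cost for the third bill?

#1 (€3812): €1502 finishes the deductible; €2310 goes to coinsurance; 50% of €2310 = €1155. Patient pays €2657; OOP now €2657.
#2 (€1537): 50% coinsurance on €1537 = €768.50. Cost to patient: €768.50. OOP to date €3425.50.
#3 (€296): 50% coinsurance on €296 = €148. Patient owes €148 (running OOP €3573.50).

€148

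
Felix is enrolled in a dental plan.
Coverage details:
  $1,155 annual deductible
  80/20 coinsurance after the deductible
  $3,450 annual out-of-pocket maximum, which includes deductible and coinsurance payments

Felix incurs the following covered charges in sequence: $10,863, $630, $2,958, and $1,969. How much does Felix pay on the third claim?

Claim 1 ($10,863): $1,155 finishes the deductible; $9,708 goes to coinsurance; 20% of $9,708 = $1,941.60. Patient owes $3,096.60 (running OOP $3,096.60).
Claim 2 ($630): 20% coinsurance on $630 = $126. Patient owes $126 (running OOP $3,222.60).
Claim 3 ($2,958): 20% coinsurance on $2,958 = $591.60. That would push OOP to $3,814.20, over the $3,450 cap, so patient pays $3,450 − $3,222.60 = $227.40.

$227.40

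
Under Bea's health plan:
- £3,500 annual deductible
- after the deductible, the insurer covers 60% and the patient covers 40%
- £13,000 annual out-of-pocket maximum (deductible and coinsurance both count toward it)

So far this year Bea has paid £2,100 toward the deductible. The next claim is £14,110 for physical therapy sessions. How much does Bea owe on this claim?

Deductible still to meet: £3,500 − £2,100 = £1,400.
The remaining £12,710 (= £14,110 − £1,400) moves to coinsurance.
40% of £12,710 = £5,084 falls to the patient.
That puts the patient's cost at £1,400 + £5,084 = £6,484 before any cap.
Total out-of-pocket so far would be £2,100 + £6,484 = £8,584, below the £13,000 cap — no reduction.

£6,484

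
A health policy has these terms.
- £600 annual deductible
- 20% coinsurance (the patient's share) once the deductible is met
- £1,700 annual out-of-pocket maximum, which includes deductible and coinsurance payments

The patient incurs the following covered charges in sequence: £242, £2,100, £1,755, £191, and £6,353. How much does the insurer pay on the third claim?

£1,404

Claim 1 — £242: entire amount goes to the deductible. Cost to patient: £242. OOP to date £242. Insurer: £242 − £242 = £0.
Claim 2 — £2,100: £358 finishes the deductible; £1,742 goes to coinsurance; patient's 20% is £348.40. Cost to patient: £706.40. OOP to date £948.40. Plan pays £2,100 − £706.40 = £1,393.60.
Claim 3 — £1,755: deductible met; 20% of £1,755 = £351. Patient owes £351 (running OOP £1,299.40). Insurer: £1,755 − £351 = £1,404.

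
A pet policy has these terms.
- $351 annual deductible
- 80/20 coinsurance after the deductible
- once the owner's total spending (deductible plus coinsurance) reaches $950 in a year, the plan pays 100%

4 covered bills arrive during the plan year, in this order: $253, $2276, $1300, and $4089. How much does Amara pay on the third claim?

Claim 1 — $253: entire amount goes to the deductible. Cost to owner: $253. OOP to date $253.
Claim 2 — $2276: $98 finishes the deductible; $2178 goes to coinsurance; 20% of $2178 = $435.60. Cost to owner: $533.60. OOP to date $786.60.
Claim 3 — $1300: 20% coinsurance on $1300 = $260. OOP would hit $1046.60 > $950, so the cap limits the owner to $950 − $786.60 = $163.40.

$163.40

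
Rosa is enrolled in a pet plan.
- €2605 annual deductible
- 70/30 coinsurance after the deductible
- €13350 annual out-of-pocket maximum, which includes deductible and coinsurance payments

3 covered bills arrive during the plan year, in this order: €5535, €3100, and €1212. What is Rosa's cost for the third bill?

Bill 1, €5535: deductible takes €2605, €2930 remains; 30% of €2930 = €879. Cost to owner: €3484. OOP to date €3484.
Bill 2, €3100: deductible met; 30% of €3100 = €930. Cost to owner: €930. OOP to date €4414.
Bill 3, €1212: 30% coinsurance on €1212 = €363.60. Owner pays €363.60; OOP now €4777.60.

€363.60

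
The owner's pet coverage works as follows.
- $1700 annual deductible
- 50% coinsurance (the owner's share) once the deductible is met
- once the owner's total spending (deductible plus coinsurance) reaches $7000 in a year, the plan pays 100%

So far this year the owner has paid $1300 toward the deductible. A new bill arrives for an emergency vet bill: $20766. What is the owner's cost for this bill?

Deductible still to meet: $1700 − $1300 = $400.
After the $400 deductible portion, $20766 − $400 = $20366 is subject to coinsurance.
Coinsurance: $20366 × 50% = $10183.
That puts the owner's cost at $400 + $10183 = $10583 before any cap.
Year-to-date out-of-pocket would reach $1300 + $10583 = $11883, above the $7000 maximum, so the owner pays only $7000 − $1300 = $5700.

$5700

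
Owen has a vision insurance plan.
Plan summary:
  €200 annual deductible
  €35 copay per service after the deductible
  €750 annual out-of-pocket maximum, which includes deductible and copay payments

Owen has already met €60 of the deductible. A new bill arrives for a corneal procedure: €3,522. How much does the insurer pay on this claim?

€60 of the €200 deductible is already met, leaving €140.
That leaves €3,522 − €140 = €3,382 for the copay.
Copay on this service: €35.
Member responsibility before any cap: €140 + €35 = €175.
Total out-of-pocket so far would be €60 + €175 = €235, below the €750 cap — no reduction.
The insurer covers the remainder: €3,522 − €175 = €3,347.

€3,347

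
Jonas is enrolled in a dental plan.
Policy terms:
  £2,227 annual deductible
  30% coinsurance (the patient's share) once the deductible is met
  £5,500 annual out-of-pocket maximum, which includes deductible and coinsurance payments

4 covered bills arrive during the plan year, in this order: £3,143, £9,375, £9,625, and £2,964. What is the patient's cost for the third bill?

#1 (£3,143): deductible takes £2,227, £916 remains; patient's 30% is £274.80. Cost to patient: £2,501.80. OOP to date £2,501.80.
#2 (£9,375): deductible already satisfied, so patient's share is 30% × £9,375 = £2,812.50. Patient pays £2,812.50; OOP now £5,314.30.
#3 (£9,625): deductible already satisfied, so patient's share is 30% × £9,625 = £2,887.50. Adding that to £5,314.30 gives £8,201.80, past the £5,500 cap; patient pays only £5,500 − £5,314.30 = £185.70.

£185.70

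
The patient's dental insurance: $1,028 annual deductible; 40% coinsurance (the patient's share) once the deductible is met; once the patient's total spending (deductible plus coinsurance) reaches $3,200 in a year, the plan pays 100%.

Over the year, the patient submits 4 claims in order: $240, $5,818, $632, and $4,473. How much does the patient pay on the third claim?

Bill 1, $240: all of it applies to the deductible. Patient pays $240; OOP now $240.
Bill 2, $5,818: $788 to deductible, leaving $5,030; coinsurance $5,030 × 40% = $2,012. Patient pays $2,800; OOP now $3,040.
Bill 3, $632: deductible already satisfied, so patient's share is 40% × $632 = $252.80. Adding that to $3,040 gives $3,292.80, past the $3,200 cap; patient pays only $3,200 − $3,040 = $160.

$160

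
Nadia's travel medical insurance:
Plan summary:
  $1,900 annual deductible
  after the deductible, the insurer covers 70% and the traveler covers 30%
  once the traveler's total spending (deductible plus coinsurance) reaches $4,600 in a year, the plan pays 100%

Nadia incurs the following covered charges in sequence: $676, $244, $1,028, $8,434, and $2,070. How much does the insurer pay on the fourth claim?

#1 ($676): entire amount goes to the deductible. Cost to traveler: $676. OOP to date $676. Plan pays $676 − $676 = $0.
#2 ($244): fully absorbed by the deductible. Traveler pays $244; OOP now $920. Insurer: $244 − $244 = $0.
#3 ($1,028): $980 to deductible, leaving $48; coinsurance $48 × 30% = $14.40. Cost to traveler: $994.40. OOP to date $1,914.40. Plan pays $1,028 − $994.40 = $33.60.
#4 ($8,434): deductible met; 30% of $8,434 = $2,530.20. Traveler owes $2,530.20 (running OOP $4,444.60). Plan pays $8,434 − $2,530.20 = $5,903.80.

$5,903.80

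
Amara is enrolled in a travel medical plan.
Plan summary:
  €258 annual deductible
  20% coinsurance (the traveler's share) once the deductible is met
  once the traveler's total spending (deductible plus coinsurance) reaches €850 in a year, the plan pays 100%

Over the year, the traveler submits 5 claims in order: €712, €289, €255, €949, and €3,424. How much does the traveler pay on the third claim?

#1 (€712): deductible takes €258, €454 remains; 20% of €454 = €90.80. Traveler owes €348.80 (running OOP €348.80).
#2 (€289): deductible met; 20% of €289 = €57.80. Traveler pays €57.80; OOP now €406.60.
#3 (€255): deductible already satisfied, so traveler's share is 20% × €255 = €51. Traveler owes €51 (running OOP €457.60).

€51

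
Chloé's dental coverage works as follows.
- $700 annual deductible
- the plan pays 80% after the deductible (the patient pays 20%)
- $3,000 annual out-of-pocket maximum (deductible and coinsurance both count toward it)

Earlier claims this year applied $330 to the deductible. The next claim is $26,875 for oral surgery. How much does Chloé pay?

Deductible still to meet: $700 − $330 = $370.
After the $370 deductible portion, $26,875 − $370 = $26,505 is subject to coinsurance.
Coinsurance: $26,505 × 20% = $5,301.
So the patient owes $370 + $5,301 = $5,671 before any cap.
Adding $5,671 to the $330 already spent would give $6,001, which exceeds the $3,000 cap; the patient pays just $3,000 − $330 = $2,670.

$2,670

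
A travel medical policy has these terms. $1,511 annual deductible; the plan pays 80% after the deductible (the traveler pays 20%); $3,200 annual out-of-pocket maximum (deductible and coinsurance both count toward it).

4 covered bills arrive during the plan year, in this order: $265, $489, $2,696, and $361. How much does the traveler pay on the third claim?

$1,144.80

Claim 1 — $265: all of it applies to the deductible. Traveler pays $265; OOP now $265.
Claim 2 — $489: fully absorbed by the deductible. Traveler pays $489; OOP now $754.
Claim 3 — $2,696: $757 finishes the deductible; $1,939 goes to coinsurance; 20% of $1,939 = $387.80. Traveler owes $1,144.80 (running OOP $1,898.80).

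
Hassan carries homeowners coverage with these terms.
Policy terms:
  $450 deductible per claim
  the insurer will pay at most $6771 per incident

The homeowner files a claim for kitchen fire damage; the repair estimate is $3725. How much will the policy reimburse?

After the deductible, $3725 − $450 = $3275 remains.
$3275 ≤ $6771, so the limit doesn't bind; insurer pays $3275.

$3275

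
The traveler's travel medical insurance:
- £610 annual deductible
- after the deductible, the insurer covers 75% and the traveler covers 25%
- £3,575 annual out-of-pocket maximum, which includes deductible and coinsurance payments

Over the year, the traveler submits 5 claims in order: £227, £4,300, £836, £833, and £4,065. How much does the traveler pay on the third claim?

£209

Bill 1, £227: entire amount goes to the deductible. Traveler pays £227; OOP now £227.
Bill 2, £4,300: £383 finishes the deductible; £3,917 goes to coinsurance; 25% of £3,917 = £979.25. Cost to traveler: £1,362.25. OOP to date £1,589.25.
Bill 3, £836: deductible already satisfied, so traveler's share is 25% × £836 = £209. Traveler pays £209; OOP now £1,798.25.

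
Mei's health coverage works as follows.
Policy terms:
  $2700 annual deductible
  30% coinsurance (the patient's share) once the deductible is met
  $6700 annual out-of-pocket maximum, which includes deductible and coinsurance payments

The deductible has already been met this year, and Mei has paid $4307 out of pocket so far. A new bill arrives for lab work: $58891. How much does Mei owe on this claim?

The deductible is already satisfied, so the full bill goes to coinsurance.
Patient's 30% share of $58891 is $17667.30.
Adding $17667.30 to the $4307 already spent would give $21974.30, which exceeds the $6700 cap; the patient pays just $6700 − $4307 = $2393.

$2393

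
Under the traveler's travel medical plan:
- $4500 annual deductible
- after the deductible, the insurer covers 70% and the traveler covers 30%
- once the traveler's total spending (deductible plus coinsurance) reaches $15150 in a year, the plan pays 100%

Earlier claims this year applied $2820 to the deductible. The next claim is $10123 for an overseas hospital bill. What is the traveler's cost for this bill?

$4212.90

Remaining deductible: $4500 − $2820 = $1680.
The remaining $8443 (= $10123 − $1680) moves to coinsurance.
30% of $8443 = $2532.90 falls to the traveler.
Traveler responsibility before any cap: $1680 + $2532.90 = $4212.90.
Cumulative spending $2820 + $4212.90 = $7032.90 stays under the $15150 maximum.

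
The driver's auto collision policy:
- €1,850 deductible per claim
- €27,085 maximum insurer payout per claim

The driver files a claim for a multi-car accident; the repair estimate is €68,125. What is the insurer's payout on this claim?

€27,085

Subtract the deductible: €68,125 − €1,850 = €66,275.
The €27,085 per-incident cap binds; insurer pays €27,085.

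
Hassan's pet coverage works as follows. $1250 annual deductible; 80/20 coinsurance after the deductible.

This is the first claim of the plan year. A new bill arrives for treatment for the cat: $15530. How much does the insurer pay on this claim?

Nothing has been paid toward the $1250 deductible, so the first $1250 of this charge is applied there.
After the $1250 deductible portion, $15530 − $1250 = $14280 is subject to coinsurance.
Owner's 20% share of $14280 is $2856.
Owner responsibility: $1250 + $2856 = $4106.
Insurer pays the balance: $15530 − $4106 = $11424.

$11424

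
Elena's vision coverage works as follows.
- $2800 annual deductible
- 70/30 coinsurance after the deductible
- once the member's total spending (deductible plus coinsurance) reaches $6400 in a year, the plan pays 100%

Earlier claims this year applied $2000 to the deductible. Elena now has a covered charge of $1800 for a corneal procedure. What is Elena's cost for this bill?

$2000 of the $2800 deductible is already met, leaving $800.
The remaining $1000 (= $1800 − $800) moves to coinsurance.
Coinsurance: $1000 × 30% = $300.
Member responsibility before any cap: $800 + $300 = $1100.
Total out-of-pocket so far would be $2000 + $1100 = $3100, below the $6400 cap — no reduction.

$1100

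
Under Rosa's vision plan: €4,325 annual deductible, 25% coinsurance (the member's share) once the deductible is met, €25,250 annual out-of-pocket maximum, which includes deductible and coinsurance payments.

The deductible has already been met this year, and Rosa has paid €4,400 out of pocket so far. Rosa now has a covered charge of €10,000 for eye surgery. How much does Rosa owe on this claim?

€2,500

With the deductible met, the entire €10,000 is subject to coinsurance.
Coinsurance: €10,000 × 25% = €2,500.
Cumulative spending €4,400 + €2,500 = €6,900 stays under the €25,250 maximum.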